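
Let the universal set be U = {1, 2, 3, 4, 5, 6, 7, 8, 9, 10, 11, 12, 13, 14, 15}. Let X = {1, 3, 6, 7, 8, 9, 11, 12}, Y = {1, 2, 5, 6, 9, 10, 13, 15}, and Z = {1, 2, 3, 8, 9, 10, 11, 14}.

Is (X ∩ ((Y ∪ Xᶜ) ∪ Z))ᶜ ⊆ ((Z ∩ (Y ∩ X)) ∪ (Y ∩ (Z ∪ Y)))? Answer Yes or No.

No

Xᶜ = {2, 4, 5, 10, 13, 14, 15}
Y ∪ Xᶜ = {1, 2, 4, 5, 6, 9, 10, 13, 14, 15}
(Y ∪ Xᶜ) ∪ Z = {1, 2, 3, 4, 5, 6, 8, 9, 10, 11, 13, 14, 15}
X ∩ ((Y ∪ Xᶜ) ∪ Z) = {1, 3, 6, 8, 9, 11}
(X ∩ ((Y ∪ Xᶜ) ∪ Z))ᶜ = {2, 4, 5, 7, 10, 12, 13, 14, 15}
Y ∩ X = {1, 6, 9}
Z ∩ (Y ∩ X) = {1, 9}
Z ∪ Y = {1, 2, 3, 5, 6, 8, 9, 10, 11, 13, 14, 15}
Y ∩ (Z ∪ Y) = {1, 2, 5, 6, 9, 10, 13, 15}
(Z ∩ (Y ∩ X)) ∪ (Y ∩ (Z ∪ Y)) = {1, 2, 5, 6, 9, 10, 13, 15}
4 ∈ (X ∩ ((Y ∪ Xᶜ) ∪ Z))ᶜ but 4 ∉ (Z ∩ (Y ∩ X)) ∪ (Y ∩ (Z ∪ Y)), so the inclusion fails.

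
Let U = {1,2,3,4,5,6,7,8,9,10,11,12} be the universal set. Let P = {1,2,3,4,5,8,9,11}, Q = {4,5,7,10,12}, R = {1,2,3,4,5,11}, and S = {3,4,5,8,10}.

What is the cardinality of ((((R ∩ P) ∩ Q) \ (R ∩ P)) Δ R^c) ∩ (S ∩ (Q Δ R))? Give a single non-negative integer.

R ∩ P = {1,2,3,4,5,11}
(R ∩ P) ∩ Q = {4,5}
((R ∩ P) ∩ Q) \ (R ∩ P) = {}
R^c = {6,7,8,9,10,12}
(((R ∩ P) ∩ Q) \ (R ∩ P)) Δ R^c = {6,7,8,9,10,12}
Q Δ R = {1,2,3,7,10,11,12}
S ∩ (Q Δ R) = {3,10}
((((R ∩ P) ∩ Q) \ (R ∩ P)) Δ R^c) ∩ (S ∩ (Q Δ R)) = {10}
|((((R ∩ P) ∩ Q) \ (R ∩ P)) Δ R^c) ∩ (S ∩ (Q Δ R))| = 1

1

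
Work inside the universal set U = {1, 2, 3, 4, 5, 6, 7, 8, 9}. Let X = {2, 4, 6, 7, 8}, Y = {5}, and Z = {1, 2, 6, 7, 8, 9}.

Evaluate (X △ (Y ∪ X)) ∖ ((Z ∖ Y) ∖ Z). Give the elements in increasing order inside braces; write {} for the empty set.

Y ∪ X = {2, 4, 5, 6, 7, 8}
X △ (Y ∪ X) = {5}
Z ∖ Y = {1, 2, 6, 7, 8, 9}
(Z ∖ Y) ∖ Z = {}
(X △ (Y ∪ X)) ∖ ((Z ∖ Y) ∖ Z) = {5}

{5}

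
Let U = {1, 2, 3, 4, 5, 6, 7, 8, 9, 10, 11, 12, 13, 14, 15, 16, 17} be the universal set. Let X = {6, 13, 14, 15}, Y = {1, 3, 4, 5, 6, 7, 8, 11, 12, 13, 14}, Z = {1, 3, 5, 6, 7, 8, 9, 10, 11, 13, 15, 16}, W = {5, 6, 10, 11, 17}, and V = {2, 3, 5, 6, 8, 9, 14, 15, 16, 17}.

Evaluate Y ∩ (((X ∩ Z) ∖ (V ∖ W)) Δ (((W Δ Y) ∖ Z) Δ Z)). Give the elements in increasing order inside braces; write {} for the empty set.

X ∩ Z = {6, 13, 15}
V ∖ W = {2, 3, 8, 9, 14, 15, 16}
(X ∩ Z) ∖ (V ∖ W) = {6, 13}
W Δ Y = {1, 3, 4, 7, 8, 10, 12, 13, 14, 17}
(W Δ Y) ∖ Z = {4, 12, 14, 17}
((W Δ Y) ∖ Z) Δ Z = {1, 3, 4, 5, 6, 7, 8, 9, 10, 11, 12, 13, 14, 15, 16, 17}
((X ∩ Z) ∖ (V ∖ W)) Δ (((W Δ Y) ∖ Z) Δ Z) = {1, 3, 4, 5, 7, 8, 9, 10, 11, 12, 14, 15, 16, 17}
Y ∩ (((X ∩ Z) ∖ (V ∖ W)) Δ (((W Δ Y) ∖ Z) Δ Z)) = {1, 3, 4, 5, 7, 8, 11, 12, 14}

{1, 3, 4, 5, 7, 8, 11, 12, 14}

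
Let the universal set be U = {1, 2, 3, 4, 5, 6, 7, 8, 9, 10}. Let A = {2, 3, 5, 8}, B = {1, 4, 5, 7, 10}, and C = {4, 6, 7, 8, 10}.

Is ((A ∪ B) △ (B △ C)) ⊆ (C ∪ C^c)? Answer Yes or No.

A ∪ B = {1, 2, 3, 4, 5, 7, 8, 10}
B △ C = {1, 5, 6, 8}
(A ∪ B) △ (B △ C) = {2, 3, 4, 6, 7, 10}
C^c = {1, 2, 3, 5, 9}
C ∪ C^c = {1, 2, 3, 4, 5, 6, 7, 8, 9, 10}
Every element of {2, 3, 4, 6, 7, 10} is in {1, 2, 3, 4, 5, 6, 7, 8, 9, 10}, so (A ∪ B) △ (B △ C) ⊆ C ∪ C^c.

Yes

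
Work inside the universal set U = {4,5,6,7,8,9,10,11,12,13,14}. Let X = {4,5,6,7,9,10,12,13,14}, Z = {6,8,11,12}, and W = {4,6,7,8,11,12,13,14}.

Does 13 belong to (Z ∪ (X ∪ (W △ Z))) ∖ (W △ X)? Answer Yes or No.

13 ∈ W and 13 ∉ Z, so 13 ∈ W △ Z
13 ∈ X and 13 ∈ (W △ Z), so 13 ∈ X ∪ (W △ Z)
13 ∉ Z and 13 ∈ (X ∪ (W △ Z)), so 13 ∈ Z ∪ (X ∪ (W △ Z))
13 ∈ W and 13 ∈ X, so 13 ∉ W △ X
13 ∈ (Z ∪ (X ∪ (W △ Z))) and 13 ∉ (W △ X), so 13 ∈ (Z ∪ (X ∪ (W △ Z))) ∖ (W △ X)

Yes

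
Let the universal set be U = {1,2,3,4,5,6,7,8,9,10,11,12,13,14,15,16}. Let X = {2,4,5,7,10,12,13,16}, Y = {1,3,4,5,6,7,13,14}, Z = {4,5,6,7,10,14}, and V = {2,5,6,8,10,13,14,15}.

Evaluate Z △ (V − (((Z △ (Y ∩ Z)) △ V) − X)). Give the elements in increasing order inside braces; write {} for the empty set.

{2,4,6,7,13,14}

Y ∩ Z = {4,5,6,7,14}
Z △ (Y ∩ Z) = {10}
(Z △ (Y ∩ Z)) △ V = {2,5,6,8,13,14,15}
((Z △ (Y ∩ Z)) △ V) − X = {6,8,14,15}
V − (((Z △ (Y ∩ Z)) △ V) − X) = {2,5,10,13}
Z △ (V − (((Z △ (Y ∩ Z)) △ V) − X)) = {2,4,6,7,13,14}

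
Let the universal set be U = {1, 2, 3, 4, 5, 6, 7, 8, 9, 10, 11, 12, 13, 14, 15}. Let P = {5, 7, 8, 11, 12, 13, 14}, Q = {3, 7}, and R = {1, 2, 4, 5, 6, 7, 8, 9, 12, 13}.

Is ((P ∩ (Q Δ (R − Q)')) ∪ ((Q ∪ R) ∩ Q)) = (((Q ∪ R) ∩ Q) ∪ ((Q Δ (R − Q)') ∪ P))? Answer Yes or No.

No

R − Q = {1, 2, 4, 5, 6, 8, 9, 12, 13}
(R − Q)' = {3, 7, 10, 11, 14, 15}
Q Δ (R − Q)' = {10, 11, 14, 15}
P ∩ (Q Δ (R − Q)') = {11, 14}
Q ∪ R = {1, 2, 3, 4, 5, 6, 7, 8, 9, 12, 13}
(Q ∪ R) ∩ Q = {3, 7}
(P ∩ (Q Δ (R − Q)')) ∪ ((Q ∪ R) ∩ Q) = {3, 7, 11, 14}
(Q Δ (R − Q)') ∪ P = {5, 7, 8, 10, 11, 12, 13, 14, 15}
((Q ∪ R) ∩ Q) ∪ ((Q Δ (R − Q)') ∪ P) = {3, 5, 7, 8, 10, 11, 12, 13, 14, 15}
5 ∈ ((Q ∪ R) ∩ Q) ∪ ((Q Δ (R − Q)') ∪ P) but 5 ∉ (P ∩ (Q Δ (R − Q)')) ∪ ((Q ∪ R) ∩ Q), so they differ.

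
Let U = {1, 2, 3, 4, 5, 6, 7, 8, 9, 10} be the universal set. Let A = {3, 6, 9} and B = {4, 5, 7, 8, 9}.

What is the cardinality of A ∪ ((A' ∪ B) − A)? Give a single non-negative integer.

A' = {1, 2, 4, 5, 7, 8, 10}
A' ∪ B = {1, 2, 4, 5, 7, 8, 9, 10}
(A' ∪ B) − A = {1, 2, 4, 5, 7, 8, 10}
A ∪ ((A' ∪ B) − A) = {1, 2, 3, 4, 5, 6, 7, 8, 9, 10}
|A ∪ ((A' ∪ B) − A)| = 10

10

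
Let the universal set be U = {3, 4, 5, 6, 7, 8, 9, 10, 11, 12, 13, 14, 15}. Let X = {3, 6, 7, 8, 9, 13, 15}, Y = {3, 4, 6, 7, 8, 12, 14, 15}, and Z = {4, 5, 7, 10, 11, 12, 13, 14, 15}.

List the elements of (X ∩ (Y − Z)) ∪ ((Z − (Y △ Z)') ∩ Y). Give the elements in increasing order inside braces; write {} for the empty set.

Y − Z = {3, 6, 8}
X ∩ (Y − Z) = {3, 6, 8}
Y △ Z = {3, 5, 6, 8, 10, 11, 13}
(Y △ Z)' = {4, 7, 9, 12, 14, 15}
Z − (Y △ Z)' = {5, 10, 11, 13}
(Z − (Y △ Z)') ∩ Y = {}
(X ∩ (Y − Z)) ∪ ((Z − (Y △ Z)') ∩ Y) = {3, 6, 8}

{3, 6, 8}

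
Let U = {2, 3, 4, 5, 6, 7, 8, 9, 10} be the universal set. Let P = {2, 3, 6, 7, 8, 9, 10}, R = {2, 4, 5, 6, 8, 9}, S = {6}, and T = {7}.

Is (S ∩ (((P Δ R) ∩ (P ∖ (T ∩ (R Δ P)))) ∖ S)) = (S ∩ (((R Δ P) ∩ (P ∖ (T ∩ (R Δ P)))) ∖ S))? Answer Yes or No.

P Δ R = {3, 4, 5, 7, 10}
R Δ P = {3, 4, 5, 7, 10}
T ∩ (R Δ P) = {7}
P ∖ (T ∩ (R Δ P)) = {2, 3, 6, 8, 9, 10}
(P Δ R) ∩ (P ∖ (T ∩ (R Δ P))) = {3, 10}
((P Δ R) ∩ (P ∖ (T ∩ (R Δ P)))) ∖ S = {3, 10}
S ∩ (((P Δ R) ∩ (P ∖ (T ∩ (R Δ P)))) ∖ S) = {}
(R Δ P) ∩ (P ∖ (T ∩ (R Δ P))) = {3, 10}
((R Δ P) ∩ (P ∖ (T ∩ (R Δ P)))) ∖ S = {3, 10}
S ∩ (((R Δ P) ∩ (P ∖ (T ∩ (R Δ P)))) ∖ S) = {}
Both equal {}, so S ∩ (((P Δ R) ∩ (P ∖ (T ∩ (R Δ P)))) ∖ S) = S ∩ (((R Δ P) ∩ (P ∖ (T ∩ (R Δ P)))) ∖ S).

Yes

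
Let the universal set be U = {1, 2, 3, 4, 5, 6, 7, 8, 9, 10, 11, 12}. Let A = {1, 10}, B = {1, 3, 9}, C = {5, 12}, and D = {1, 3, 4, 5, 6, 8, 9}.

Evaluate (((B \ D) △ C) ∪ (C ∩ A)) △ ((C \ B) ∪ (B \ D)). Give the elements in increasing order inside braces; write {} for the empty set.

{}

B \ D = {}
(B \ D) △ C = {5, 12}
C ∩ A = {}
((B \ D) △ C) ∪ (C ∩ A) = {5, 12}
C \ B = {5, 12}
(C \ B) ∪ (B \ D) = {5, 12}
(((B \ D) △ C) ∪ (C ∩ A)) △ ((C \ B) ∪ (B \ D)) = {}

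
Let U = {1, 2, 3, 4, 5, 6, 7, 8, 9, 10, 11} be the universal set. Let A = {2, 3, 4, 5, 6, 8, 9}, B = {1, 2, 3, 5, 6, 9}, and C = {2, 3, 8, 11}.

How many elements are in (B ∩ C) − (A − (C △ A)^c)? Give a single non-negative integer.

B ∩ C = {2, 3}
C △ A = {4, 5, 6, 9, 11}
(C △ A)^c = {1, 2, 3, 7, 8, 10}
A − (C △ A)^c = {4, 5, 6, 9}
(B ∩ C) − (A − (C △ A)^c) = {2, 3}
|(B ∩ C) − (A − (C △ A)^c)| = 2

2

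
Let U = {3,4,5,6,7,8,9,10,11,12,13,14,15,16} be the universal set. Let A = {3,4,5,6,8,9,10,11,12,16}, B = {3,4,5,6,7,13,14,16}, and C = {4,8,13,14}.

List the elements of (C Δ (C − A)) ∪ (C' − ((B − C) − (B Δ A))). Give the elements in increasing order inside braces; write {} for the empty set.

{4,7,8,9,10,11,12,15}

C − A = {13,14}
C Δ (C − A) = {4,8}
C' = {3,5,6,7,9,10,11,12,15,16}
B − C = {3,5,6,7,16}
B Δ A = {7,8,9,10,11,12,13,14}
(B − C) − (B Δ A) = {3,5,6,16}
C' − ((B − C) − (B Δ A)) = {7,9,10,11,12,15}
(C Δ (C − A)) ∪ (C' − ((B − C) − (B Δ A))) = {4,7,8,9,10,11,12,15}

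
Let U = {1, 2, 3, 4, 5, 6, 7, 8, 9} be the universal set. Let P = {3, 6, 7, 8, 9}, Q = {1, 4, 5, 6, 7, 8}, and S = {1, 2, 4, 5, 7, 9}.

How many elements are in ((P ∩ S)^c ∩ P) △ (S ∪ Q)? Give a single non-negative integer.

7

P ∩ S = {7, 9}
(P ∩ S)^c = {1, 2, 3, 4, 5, 6, 8}
(P ∩ S)^c ∩ P = {3, 6, 8}
S ∪ Q = {1, 2, 4, 5, 6, 7, 8, 9}
((P ∩ S)^c ∩ P) △ (S ∪ Q) = {1, 2, 3, 4, 5, 7, 9}
|((P ∩ S)^c ∩ P) △ (S ∪ Q)| = 7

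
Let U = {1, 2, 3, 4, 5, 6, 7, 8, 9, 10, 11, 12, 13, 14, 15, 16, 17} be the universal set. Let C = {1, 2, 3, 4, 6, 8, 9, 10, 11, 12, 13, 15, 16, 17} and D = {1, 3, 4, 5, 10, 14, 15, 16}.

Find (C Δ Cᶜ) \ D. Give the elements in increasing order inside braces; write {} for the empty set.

Cᶜ = {5, 7, 14}
C Δ Cᶜ = {1, 2, 3, 4, 5, 6, 7, 8, 9, 10, 11, 12, 13, 14, 15, 16, 17}
(C Δ Cᶜ) \ D = {2, 6, 7, 8, 9, 11, 12, 13, 17}

{2, 6, 7, 8, 9, 11, 12, 13, 17}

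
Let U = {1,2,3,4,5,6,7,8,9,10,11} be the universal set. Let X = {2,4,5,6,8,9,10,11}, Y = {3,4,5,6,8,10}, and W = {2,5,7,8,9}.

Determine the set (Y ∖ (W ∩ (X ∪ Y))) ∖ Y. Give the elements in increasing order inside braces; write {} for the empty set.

{}

X ∪ Y = {2,3,4,5,6,8,9,10,11}
W ∩ (X ∪ Y) = {2,5,8,9}
Y ∖ (W ∩ (X ∪ Y)) = {3,4,6,10}
(Y ∖ (W ∩ (X ∪ Y))) ∖ Y = {}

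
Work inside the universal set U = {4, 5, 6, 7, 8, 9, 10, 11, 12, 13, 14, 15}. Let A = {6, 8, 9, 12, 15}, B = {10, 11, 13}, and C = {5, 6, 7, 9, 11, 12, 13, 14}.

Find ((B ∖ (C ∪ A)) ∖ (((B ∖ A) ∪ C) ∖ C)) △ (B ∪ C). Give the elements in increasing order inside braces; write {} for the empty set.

{5, 6, 7, 9, 10, 11, 12, 13, 14}

C ∪ A = {5, 6, 7, 8, 9, 11, 12, 13, 14, 15}
B ∖ (C ∪ A) = {10}
B ∖ A = {10, 11, 13}
(B ∖ A) ∪ C = {5, 6, 7, 9, 10, 11, 12, 13, 14}
((B ∖ A) ∪ C) ∖ C = {10}
(B ∖ (C ∪ A)) ∖ (((B ∖ A) ∪ C) ∖ C) = {}
B ∪ C = {5, 6, 7, 9, 10, 11, 12, 13, 14}
((B ∖ (C ∪ A)) ∖ (((B ∖ A) ∪ C) ∖ C)) △ (B ∪ C) = {5, 6, 7, 9, 10, 11, 12, 13, 14}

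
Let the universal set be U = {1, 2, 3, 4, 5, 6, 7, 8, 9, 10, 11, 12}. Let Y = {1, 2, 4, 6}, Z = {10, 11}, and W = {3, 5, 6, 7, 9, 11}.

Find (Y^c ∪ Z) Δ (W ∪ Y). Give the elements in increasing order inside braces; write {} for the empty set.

Y^c = {3, 5, 7, 8, 9, 10, 11, 12}
Y^c ∪ Z = {3, 5, 7, 8, 9, 10, 11, 12}
W ∪ Y = {1, 2, 3, 4, 5, 6, 7, 9, 11}
(Y^c ∪ Z) Δ (W ∪ Y) = {1, 2, 4, 6, 8, 10, 12}

{1, 2, 4, 6, 8, 10, 12}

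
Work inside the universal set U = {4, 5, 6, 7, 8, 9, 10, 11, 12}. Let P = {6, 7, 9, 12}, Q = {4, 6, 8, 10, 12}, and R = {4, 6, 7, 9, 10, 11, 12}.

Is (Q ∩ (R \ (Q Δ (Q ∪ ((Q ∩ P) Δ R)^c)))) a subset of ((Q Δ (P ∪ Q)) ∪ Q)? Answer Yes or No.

Q ∩ P = {6, 12}
(Q ∩ P) Δ R = {4, 7, 9, 10, 11}
((Q ∩ P) Δ R)^c = {5, 6, 8, 12}
Q ∪ ((Q ∩ P) Δ R)^c = {4, 5, 6, 8, 10, 12}
Q Δ (Q ∪ ((Q ∩ P) Δ R)^c) = {5}
R \ (Q Δ (Q ∪ ((Q ∩ P) Δ R)^c)) = {4, 6, 7, 9, 10, 11, 12}
Q ∩ (R \ (Q Δ (Q ∪ ((Q ∩ P) Δ R)^c))) = {4, 6, 10, 12}
P ∪ Q = {4, 6, 7, 8, 9, 10, 12}
Q Δ (P ∪ Q) = {7, 9}
(Q Δ (P ∪ Q)) ∪ Q = {4, 6, 7, 8, 9, 10, 12}
Every element of {4, 6, 10, 12} is in {4, 6, 7, 8, 9, 10, 12}, so Q ∩ (R \ (Q Δ (Q ∪ ((Q ∩ P) Δ R)^c))) ⊆ (Q Δ (P ∪ Q)) ∪ Q.

Yes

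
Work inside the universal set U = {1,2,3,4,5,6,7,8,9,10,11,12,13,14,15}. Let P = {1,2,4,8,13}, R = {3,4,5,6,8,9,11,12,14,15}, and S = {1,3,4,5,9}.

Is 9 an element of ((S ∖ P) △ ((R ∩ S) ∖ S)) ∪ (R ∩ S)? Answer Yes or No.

9 ∈ S and 9 ∉ P, so 9 ∈ S ∖ P
9 ∈ R and 9 ∈ S, so 9 ∈ R ∩ S
9 ∈ (R ∩ S) and 9 ∈ S, so 9 ∉ (R ∩ S) ∖ S
9 ∈ (S ∖ P) and 9 ∉ ((R ∩ S) ∖ S), so 9 ∈ (S ∖ P) △ ((R ∩ S) ∖ S)
9 ∈ R and 9 ∈ S, so 9 ∈ R ∩ S
9 ∈ ((S ∖ P) △ ((R ∩ S) ∖ S)) and 9 ∈ (R ∩ S), so 9 ∈ ((S ∖ P) △ ((R ∩ S) ∖ S)) ∪ (R ∩ S)

Yes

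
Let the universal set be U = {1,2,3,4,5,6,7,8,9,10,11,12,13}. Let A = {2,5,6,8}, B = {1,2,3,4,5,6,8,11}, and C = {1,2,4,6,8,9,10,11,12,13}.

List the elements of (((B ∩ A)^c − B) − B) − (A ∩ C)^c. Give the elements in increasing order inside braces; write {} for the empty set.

{}

B ∩ A = {2,5,6,8}
(B ∩ A)^c = {1,3,4,7,9,10,11,12,13}
(B ∩ A)^c − B = {7,9,10,12,13}
((B ∩ A)^c − B) − B = {7,9,10,12,13}
A ∩ C = {2,6,8}
(A ∩ C)^c = {1,3,4,5,7,9,10,11,12,13}
(((B ∩ A)^c − B) − B) − (A ∩ C)^c = {}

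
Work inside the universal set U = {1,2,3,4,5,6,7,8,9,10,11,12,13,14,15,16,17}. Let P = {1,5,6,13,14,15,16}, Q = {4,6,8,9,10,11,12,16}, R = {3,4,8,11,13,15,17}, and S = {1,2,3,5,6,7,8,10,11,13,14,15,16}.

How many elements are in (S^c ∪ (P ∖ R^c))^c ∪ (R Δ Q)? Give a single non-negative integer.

S^c = {4,9,12,17}
R^c = {1,2,5,6,7,9,10,12,14,16}
P ∖ R^c = {13,15}
S^c ∪ (P ∖ R^c) = {4,9,12,13,15,17}
(S^c ∪ (P ∖ R^c))^c = {1,2,3,5,6,7,8,10,11,14,16}
R Δ Q = {3,6,9,10,12,13,15,16,17}
(S^c ∪ (P ∖ R^c))^c ∪ (R Δ Q) = {1,2,3,5,6,7,8,9,10,11,12,13,14,15,16,17}
|(S^c ∪ (P ∖ R^c))^c ∪ (R Δ Q)| = 16

16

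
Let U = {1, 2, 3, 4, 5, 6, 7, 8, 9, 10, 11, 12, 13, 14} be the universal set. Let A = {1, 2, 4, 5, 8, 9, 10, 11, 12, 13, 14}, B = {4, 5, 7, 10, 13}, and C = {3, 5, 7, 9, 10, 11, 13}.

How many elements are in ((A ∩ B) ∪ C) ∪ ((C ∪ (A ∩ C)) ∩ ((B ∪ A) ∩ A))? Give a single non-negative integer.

8

A ∩ B = {4, 5, 10, 13}
(A ∩ B) ∪ C = {3, 4, 5, 7, 9, 10, 11, 13}
A ∩ C = {5, 9, 10, 11, 13}
C ∪ (A ∩ C) = {3, 5, 7, 9, 10, 11, 13}
B ∪ A = {1, 2, 4, 5, 7, 8, 9, 10, 11, 12, 13, 14}
(B ∪ A) ∩ A = {1, 2, 4, 5, 8, 9, 10, 11, 12, 13, 14}
(C ∪ (A ∩ C)) ∩ ((B ∪ A) ∩ A) = {5, 9, 10, 11, 13}
((A ∩ B) ∪ C) ∪ ((C ∪ (A ∩ C)) ∩ ((B ∪ A) ∩ A)) = {3, 4, 5, 7, 9, 10, 11, 13}
|((A ∩ B) ∪ C) ∪ ((C ∪ (A ∩ C)) ∩ ((B ∪ A) ∩ A))| = 8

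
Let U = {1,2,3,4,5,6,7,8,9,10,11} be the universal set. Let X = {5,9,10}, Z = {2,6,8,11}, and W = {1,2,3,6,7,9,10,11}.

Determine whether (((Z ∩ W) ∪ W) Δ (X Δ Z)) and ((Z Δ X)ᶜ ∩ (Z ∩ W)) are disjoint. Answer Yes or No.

Z ∩ W = {2,6,11}
(Z ∩ W) ∪ W = {1,2,3,6,7,9,10,11}
X Δ Z = {2,5,6,8,9,10,11}
((Z ∩ W) ∪ W) Δ (X Δ Z) = {1,3,5,7,8}
Z Δ X = {2,5,6,8,9,10,11}
(Z Δ X)ᶜ = {1,3,4,7}
(Z Δ X)ᶜ ∩ (Z ∩ W) = {}
{1,3,5,7,8} and {} share no elements.

Yes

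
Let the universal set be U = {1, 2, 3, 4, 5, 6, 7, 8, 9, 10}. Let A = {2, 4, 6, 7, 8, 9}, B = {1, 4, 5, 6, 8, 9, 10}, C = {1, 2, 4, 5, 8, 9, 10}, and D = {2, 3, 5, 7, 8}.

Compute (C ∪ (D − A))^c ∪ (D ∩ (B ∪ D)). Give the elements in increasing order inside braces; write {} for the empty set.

D − A = {3, 5}
C ∪ (D − A) = {1, 2, 3, 4, 5, 8, 9, 10}
(C ∪ (D − A))^c = {6, 7}
B ∪ D = {1, 2, 3, 4, 5, 6, 7, 8, 9, 10}
D ∩ (B ∪ D) = {2, 3, 5, 7, 8}
(C ∪ (D − A))^c ∪ (D ∩ (B ∪ D)) = {2, 3, 5, 6, 7, 8}

{2, 3, 5, 6, 7, 8}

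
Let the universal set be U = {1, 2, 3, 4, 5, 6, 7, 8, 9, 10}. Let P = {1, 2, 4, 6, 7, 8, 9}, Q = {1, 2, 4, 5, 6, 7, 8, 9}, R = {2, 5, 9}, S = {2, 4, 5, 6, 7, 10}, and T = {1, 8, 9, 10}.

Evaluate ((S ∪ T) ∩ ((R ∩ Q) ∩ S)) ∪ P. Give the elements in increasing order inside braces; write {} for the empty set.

S ∪ T = {1, 2, 4, 5, 6, 7, 8, 9, 10}
R ∩ Q = {2, 5, 9}
(R ∩ Q) ∩ S = {2, 5}
(S ∪ T) ∩ ((R ∩ Q) ∩ S) = {2, 5}
((S ∪ T) ∩ ((R ∩ Q) ∩ S)) ∪ P = {1, 2, 4, 5, 6, 7, 8, 9}

{1, 2, 4, 5, 6, 7, 8, 9}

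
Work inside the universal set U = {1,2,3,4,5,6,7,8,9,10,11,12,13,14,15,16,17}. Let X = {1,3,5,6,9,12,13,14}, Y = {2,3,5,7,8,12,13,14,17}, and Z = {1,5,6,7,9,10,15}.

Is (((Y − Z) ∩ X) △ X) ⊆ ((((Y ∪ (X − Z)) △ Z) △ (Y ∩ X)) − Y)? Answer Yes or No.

No

Y − Z = {2,3,8,12,13,14,17}
(Y − Z) ∩ X = {3,12,13,14}
((Y − Z) ∩ X) △ X = {1,5,6,9}
X − Z = {3,12,13,14}
Y ∪ (X − Z) = {2,3,5,7,8,12,13,14,17}
(Y ∪ (X − Z)) △ Z = {1,2,3,6,8,9,10,12,13,14,15,17}
Y ∩ X = {3,5,12,13,14}
((Y ∪ (X − Z)) △ Z) △ (Y ∩ X) = {1,2,5,6,8,9,10,15,17}
(((Y ∪ (X − Z)) △ Z) △ (Y ∩ X)) − Y = {1,6,9,10,15}
5 ∈ ((Y − Z) ∩ X) △ X but 5 ∉ (((Y ∪ (X − Z)) △ Z) △ (Y ∩ X)) − Y, so the inclusion fails.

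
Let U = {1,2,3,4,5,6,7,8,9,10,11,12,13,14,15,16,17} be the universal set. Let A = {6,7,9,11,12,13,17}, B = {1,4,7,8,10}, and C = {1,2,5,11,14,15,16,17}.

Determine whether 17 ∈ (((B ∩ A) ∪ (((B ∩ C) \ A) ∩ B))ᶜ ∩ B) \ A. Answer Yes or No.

17 ∉ B and 17 ∈ A, so 17 ∉ B ∩ A
17 ∉ B and 17 ∈ C, so 17 ∉ B ∩ C
17 ∉ (B ∩ C) and 17 ∈ A, so 17 ∉ (B ∩ C) \ A
17 ∉ ((B ∩ C) \ A) and 17 ∉ B, so 17 ∉ ((B ∩ C) \ A) ∩ B
17 ∉ (B ∩ A) and 17 ∉ (((B ∩ C) \ A) ∩ B), so 17 ∉ (B ∩ A) ∪ (((B ∩ C) \ A) ∩ B)
17 ∈ ((B ∩ A) ∪ (((B ∩ C) \ A) ∩ B))ᶜ since 17 ∉ ((B ∩ A) ∪ (((B ∩ C) \ A) ∩ B))
17 ∈ ((B ∩ A) ∪ (((B ∩ C) \ A) ∩ B))ᶜ and 17 ∉ B, so 17 ∉ ((B ∩ A) ∪ (((B ∩ C) \ A) ∩ B))ᶜ ∩ B
17 ∉ (((B ∩ A) ∪ (((B ∩ C) \ A) ∩ B))ᶜ ∩ B) and 17 ∈ A, so 17 ∉ (((B ∩ A) ∪ (((B ∩ C) \ A) ∩ B))ᶜ ∩ B) \ A

No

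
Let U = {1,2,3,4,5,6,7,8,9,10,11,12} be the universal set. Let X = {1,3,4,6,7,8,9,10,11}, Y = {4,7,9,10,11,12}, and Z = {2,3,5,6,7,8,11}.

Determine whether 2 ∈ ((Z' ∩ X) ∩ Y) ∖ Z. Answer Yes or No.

2 ∈ Z, so 2 ∉ Z'
2 ∉ Z' and 2 ∉ X, so 2 ∉ Z' ∩ X
2 ∉ (Z' ∩ X) and 2 ∉ Y, so 2 ∉ (Z' ∩ X) ∩ Y
2 ∉ ((Z' ∩ X) ∩ Y) and 2 ∈ Z, so 2 ∉ ((Z' ∩ X) ∩ Y) ∖ Z

No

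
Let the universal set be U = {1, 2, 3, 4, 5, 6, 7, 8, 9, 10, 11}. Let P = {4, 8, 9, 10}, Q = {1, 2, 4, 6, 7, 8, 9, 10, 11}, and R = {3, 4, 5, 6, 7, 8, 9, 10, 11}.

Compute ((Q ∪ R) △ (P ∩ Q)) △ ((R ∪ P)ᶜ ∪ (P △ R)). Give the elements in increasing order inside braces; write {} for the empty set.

{}

Q ∪ R = {1, 2, 3, 4, 5, 6, 7, 8, 9, 10, 11}
P ∩ Q = {4, 8, 9, 10}
(Q ∪ R) △ (P ∩ Q) = {1, 2, 3, 5, 6, 7, 11}
R ∪ P = {3, 4, 5, 6, 7, 8, 9, 10, 11}
(R ∪ P)ᶜ = {1, 2}
P △ R = {3, 5, 6, 7, 11}
(R ∪ P)ᶜ ∪ (P △ R) = {1, 2, 3, 5, 6, 7, 11}
((Q ∪ R) △ (P ∩ Q)) △ ((R ∪ P)ᶜ ∪ (P △ R)) = {}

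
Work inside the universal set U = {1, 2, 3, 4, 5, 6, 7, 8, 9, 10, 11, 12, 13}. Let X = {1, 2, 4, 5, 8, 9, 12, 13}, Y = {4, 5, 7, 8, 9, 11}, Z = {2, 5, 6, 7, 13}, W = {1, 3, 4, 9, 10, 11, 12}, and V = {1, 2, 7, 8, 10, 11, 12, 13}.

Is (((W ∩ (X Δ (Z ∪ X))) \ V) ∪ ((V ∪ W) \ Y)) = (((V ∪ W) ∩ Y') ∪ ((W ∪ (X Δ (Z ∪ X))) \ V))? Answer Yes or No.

No

Z ∪ X = {1, 2, 4, 5, 6, 7, 8, 9, 12, 13}
X Δ (Z ∪ X) = {6, 7}
W ∩ (X Δ (Z ∪ X)) = {}
(W ∩ (X Δ (Z ∪ X))) \ V = {}
V ∪ W = {1, 2, 3, 4, 7, 8, 9, 10, 11, 12, 13}
(V ∪ W) \ Y = {1, 2, 3, 10, 12, 13}
((W ∩ (X Δ (Z ∪ X))) \ V) ∪ ((V ∪ W) \ Y) = {1, 2, 3, 10, 12, 13}
Y' = {1, 2, 3, 6, 10, 12, 13}
(V ∪ W) ∩ Y' = {1, 2, 3, 10, 12, 13}
W ∪ (X Δ (Z ∪ X)) = {1, 3, 4, 6, 7, 9, 10, 11, 12}
(W ∪ (X Δ (Z ∪ X))) \ V = {3, 4, 6, 9}
((V ∪ W) ∩ Y') ∪ ((W ∪ (X Δ (Z ∪ X))) \ V) = {1, 2, 3, 4, 6, 9, 10, 12, 13}
4 ∈ ((V ∪ W) ∩ Y') ∪ ((W ∪ (X Δ (Z ∪ X))) \ V) but 4 ∉ ((W ∩ (X Δ (Z ∪ X))) \ V) ∪ ((V ∪ W) \ Y), so they differ.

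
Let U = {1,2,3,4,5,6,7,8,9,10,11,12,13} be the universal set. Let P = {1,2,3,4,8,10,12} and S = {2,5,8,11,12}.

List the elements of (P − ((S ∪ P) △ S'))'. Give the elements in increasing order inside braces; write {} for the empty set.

S ∪ P = {1,2,3,4,5,8,10,11,12}
S' = {1,3,4,6,7,9,10,13}
(S ∪ P) △ S' = {2,5,6,7,8,9,11,12,13}
P − ((S ∪ P) △ S') = {1,3,4,10}
(P − ((S ∪ P) △ S'))' = {2,5,6,7,8,9,11,12,13}

{2,5,6,7,8,9,11,12,13}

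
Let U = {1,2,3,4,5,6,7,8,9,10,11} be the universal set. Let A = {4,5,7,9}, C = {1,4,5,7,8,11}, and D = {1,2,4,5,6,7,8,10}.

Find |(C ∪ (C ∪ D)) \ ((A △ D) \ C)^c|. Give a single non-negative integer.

C ∪ D = {1,2,4,5,6,7,8,10,11}
C ∪ (C ∪ D) = {1,2,4,5,6,7,8,10,11}
A △ D = {1,2,6,8,9,10}
(A △ D) \ C = {2,6,9,10}
((A △ D) \ C)^c = {1,3,4,5,7,8,11}
(C ∪ (C ∪ D)) \ ((A △ D) \ C)^c = {2,6,10}
|(C ∪ (C ∪ D)) \ ((A △ D) \ C)^c| = 3

3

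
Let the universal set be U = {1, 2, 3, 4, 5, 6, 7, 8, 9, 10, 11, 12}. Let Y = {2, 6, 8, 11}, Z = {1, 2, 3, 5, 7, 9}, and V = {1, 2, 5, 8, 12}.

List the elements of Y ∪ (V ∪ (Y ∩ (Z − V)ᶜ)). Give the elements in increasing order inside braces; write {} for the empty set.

Z − V = {3, 7, 9}
(Z − V)ᶜ = {1, 2, 4, 5, 6, 8, 10, 11, 12}
Y ∩ (Z − V)ᶜ = {2, 6, 8, 11}
V ∪ (Y ∩ (Z − V)ᶜ) = {1, 2, 5, 6, 8, 11, 12}
Y ∪ (V ∪ (Y ∩ (Z − V)ᶜ)) = {1, 2, 5, 6, 8, 11, 12}

{1, 2, 5, 6, 8, 11, 12}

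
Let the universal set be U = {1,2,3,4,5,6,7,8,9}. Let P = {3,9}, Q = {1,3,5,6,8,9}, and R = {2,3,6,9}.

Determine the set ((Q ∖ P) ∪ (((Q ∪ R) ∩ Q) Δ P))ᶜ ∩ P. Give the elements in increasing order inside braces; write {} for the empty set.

Q ∖ P = {1,5,6,8}
Q ∪ R = {1,2,3,5,6,8,9}
(Q ∪ R) ∩ Q = {1,3,5,6,8,9}
((Q ∪ R) ∩ Q) Δ P = {1,5,6,8}
(Q ∖ P) ∪ (((Q ∪ R) ∩ Q) Δ P) = {1,5,6,8}
((Q ∖ P) ∪ (((Q ∪ R) ∩ Q) Δ P))ᶜ = {2,3,4,7,9}
((Q ∖ P) ∪ (((Q ∪ R) ∩ Q) Δ P))ᶜ ∩ P = {3,9}

{3,9}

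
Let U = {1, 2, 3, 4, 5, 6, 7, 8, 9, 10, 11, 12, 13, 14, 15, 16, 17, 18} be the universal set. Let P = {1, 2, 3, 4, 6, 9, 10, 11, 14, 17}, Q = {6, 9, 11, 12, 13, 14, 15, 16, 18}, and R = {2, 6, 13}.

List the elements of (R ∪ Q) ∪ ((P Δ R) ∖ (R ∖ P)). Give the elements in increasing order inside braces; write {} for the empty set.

{1, 2, 3, 4, 6, 9, 10, 11, 12, 13, 14, 15, 16, 17, 18}

R ∪ Q = {2, 6, 9, 11, 12, 13, 14, 15, 16, 18}
P Δ R = {1, 3, 4, 9, 10, 11, 13, 14, 17}
R ∖ P = {13}
(P Δ R) ∖ (R ∖ P) = {1, 3, 4, 9, 10, 11, 14, 17}
(R ∪ Q) ∪ ((P Δ R) ∖ (R ∖ P)) = {1, 2, 3, 4, 6, 9, 10, 11, 12, 13, 14, 15, 16, 17, 18}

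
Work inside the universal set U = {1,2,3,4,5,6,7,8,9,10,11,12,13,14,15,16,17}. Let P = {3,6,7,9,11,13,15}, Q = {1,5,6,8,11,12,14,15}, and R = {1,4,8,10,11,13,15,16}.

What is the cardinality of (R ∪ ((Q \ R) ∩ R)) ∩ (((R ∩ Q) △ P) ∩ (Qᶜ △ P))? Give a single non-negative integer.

Q \ R = {5,6,12,14}
(Q \ R) ∩ R = {}
R ∪ ((Q \ R) ∩ R) = {1,4,8,10,11,13,15,16}
R ∩ Q = {1,8,11,15}
(R ∩ Q) △ P = {1,3,6,7,8,9,13}
Qᶜ = {2,3,4,7,9,10,13,16,17}
Qᶜ △ P = {2,4,6,10,11,15,16,17}
((R ∩ Q) △ P) ∩ (Qᶜ △ P) = {6}
(R ∪ ((Q \ R) ∩ R)) ∩ (((R ∩ Q) △ P) ∩ (Qᶜ △ P)) = {}
|(R ∪ ((Q \ R) ∩ R)) ∩ (((R ∩ Q) △ P) ∩ (Qᶜ △ P))| = 0

0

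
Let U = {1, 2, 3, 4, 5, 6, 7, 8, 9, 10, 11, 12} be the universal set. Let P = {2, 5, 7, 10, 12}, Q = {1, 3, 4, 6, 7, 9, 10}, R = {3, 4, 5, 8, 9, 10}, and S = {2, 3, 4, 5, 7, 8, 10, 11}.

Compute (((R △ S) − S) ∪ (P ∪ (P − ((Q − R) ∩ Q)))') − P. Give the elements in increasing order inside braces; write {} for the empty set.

R △ S = {2, 7, 9, 11}
(R △ S) − S = {9}
Q − R = {1, 6, 7}
(Q − R) ∩ Q = {1, 6, 7}
P − ((Q − R) ∩ Q) = {2, 5, 10, 12}
P ∪ (P − ((Q − R) ∩ Q)) = {2, 5, 7, 10, 12}
(P ∪ (P − ((Q − R) ∩ Q)))' = {1, 3, 4, 6, 8, 9, 11}
((R △ S) − S) ∪ (P ∪ (P − ((Q − R) ∩ Q)))' = {1, 3, 4, 6, 8, 9, 11}
(((R △ S) − S) ∪ (P ∪ (P − ((Q − R) ∩ Q)))') − P = {1, 3, 4, 6, 8, 9, 11}

{1, 3, 4, 6, 8, 9, 11}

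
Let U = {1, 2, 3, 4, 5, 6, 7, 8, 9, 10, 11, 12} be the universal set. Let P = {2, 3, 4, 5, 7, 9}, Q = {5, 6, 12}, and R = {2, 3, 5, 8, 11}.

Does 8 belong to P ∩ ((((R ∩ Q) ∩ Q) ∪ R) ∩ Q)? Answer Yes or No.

No

8 ∈ R and 8 ∉ Q, so 8 ∉ R ∩ Q
8 ∉ (R ∩ Q) and 8 ∉ Q, so 8 ∉ (R ∩ Q) ∩ Q
8 ∉ ((R ∩ Q) ∩ Q) and 8 ∈ R, so 8 ∈ ((R ∩ Q) ∩ Q) ∪ R
8 ∈ (((R ∩ Q) ∩ Q) ∪ R) and 8 ∉ Q, so 8 ∉ (((R ∩ Q) ∩ Q) ∪ R) ∩ Q
8 ∉ P and 8 ∉ ((((R ∩ Q) ∩ Q) ∪ R) ∩ Q), so 8 ∉ P ∩ ((((R ∩ Q) ∩ Q) ∪ R) ∩ Q)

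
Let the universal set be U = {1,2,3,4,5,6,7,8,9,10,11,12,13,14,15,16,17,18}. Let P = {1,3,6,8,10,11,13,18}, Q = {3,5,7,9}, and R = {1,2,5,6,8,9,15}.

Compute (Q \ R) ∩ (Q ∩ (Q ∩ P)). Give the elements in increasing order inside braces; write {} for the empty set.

Q \ R = {3,7}
Q ∩ P = {3}
Q ∩ (Q ∩ P) = {3}
(Q \ R) ∩ (Q ∩ (Q ∩ P)) = {3}

{3}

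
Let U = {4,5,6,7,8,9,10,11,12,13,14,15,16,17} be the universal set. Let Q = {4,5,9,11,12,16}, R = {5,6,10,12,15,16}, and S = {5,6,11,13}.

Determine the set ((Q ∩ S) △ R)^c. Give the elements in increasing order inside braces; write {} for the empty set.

{4,5,7,8,9,13,14,17}

Q ∩ S = {5,11}
(Q ∩ S) △ R = {6,10,11,12,15,16}
((Q ∩ S) △ R)^c = {4,5,7,8,9,13,14,17}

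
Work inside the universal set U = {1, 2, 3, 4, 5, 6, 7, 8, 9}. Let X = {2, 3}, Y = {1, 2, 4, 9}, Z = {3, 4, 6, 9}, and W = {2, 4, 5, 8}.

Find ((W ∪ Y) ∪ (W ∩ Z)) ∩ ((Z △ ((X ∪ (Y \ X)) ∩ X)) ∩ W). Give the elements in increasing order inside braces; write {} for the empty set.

{2, 4}

W ∪ Y = {1, 2, 4, 5, 8, 9}
W ∩ Z = {4}
(W ∪ Y) ∪ (W ∩ Z) = {1, 2, 4, 5, 8, 9}
Y \ X = {1, 4, 9}
X ∪ (Y \ X) = {1, 2, 3, 4, 9}
(X ∪ (Y \ X)) ∩ X = {2, 3}
Z △ ((X ∪ (Y \ X)) ∩ X) = {2, 4, 6, 9}
(Z △ ((X ∪ (Y \ X)) ∩ X)) ∩ W = {2, 4}
((W ∪ Y) ∪ (W ∩ Z)) ∩ ((Z △ ((X ∪ (Y \ X)) ∩ X)) ∩ W) = {2, 4}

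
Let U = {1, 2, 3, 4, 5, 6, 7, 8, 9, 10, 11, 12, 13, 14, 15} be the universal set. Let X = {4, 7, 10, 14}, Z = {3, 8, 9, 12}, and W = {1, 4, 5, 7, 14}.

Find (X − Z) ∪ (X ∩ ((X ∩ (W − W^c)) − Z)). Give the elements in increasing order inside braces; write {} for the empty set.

X − Z = {4, 7, 10, 14}
W^c = {2, 3, 6, 8, 9, 10, 11, 12, 13, 15}
W − W^c = {1, 4, 5, 7, 14}
X ∩ (W − W^c) = {4, 7, 14}
(X ∩ (W − W^c)) − Z = {4, 7, 14}
X ∩ ((X ∩ (W − W^c)) − Z) = {4, 7, 14}
(X − Z) ∪ (X ∩ ((X ∩ (W − W^c)) − Z)) = {4, 7, 10, 14}

{4, 7, 10, 14}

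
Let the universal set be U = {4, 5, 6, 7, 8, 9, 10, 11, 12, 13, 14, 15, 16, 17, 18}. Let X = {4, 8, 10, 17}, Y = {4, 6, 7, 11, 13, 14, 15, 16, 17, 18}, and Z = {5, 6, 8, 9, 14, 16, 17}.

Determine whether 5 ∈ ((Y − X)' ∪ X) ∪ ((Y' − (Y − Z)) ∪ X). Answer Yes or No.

Yes

5 ∉ Y and 5 ∉ X, so 5 ∉ Y − X
5 ∈ (Y − X)' since 5 ∉ (Y − X)
5 ∈ (Y − X)' and 5 ∉ X, so 5 ∈ (Y − X)' ∪ X
5 ∉ Y, so 5 ∈ Y'
5 ∉ Y and 5 ∈ Z, so 5 ∉ Y − Z
5 ∈ Y' and 5 ∉ (Y − Z), so 5 ∈ Y' − (Y − Z)
5 ∈ (Y' − (Y − Z)) and 5 ∉ X, so 5 ∈ (Y' − (Y − Z)) ∪ X
5 ∈ ((Y − X)' ∪ X) and 5 ∈ ((Y' − (Y − Z)) ∪ X), so 5 ∈ ((Y − X)' ∪ X) ∪ ((Y' − (Y − Z)) ∪ X)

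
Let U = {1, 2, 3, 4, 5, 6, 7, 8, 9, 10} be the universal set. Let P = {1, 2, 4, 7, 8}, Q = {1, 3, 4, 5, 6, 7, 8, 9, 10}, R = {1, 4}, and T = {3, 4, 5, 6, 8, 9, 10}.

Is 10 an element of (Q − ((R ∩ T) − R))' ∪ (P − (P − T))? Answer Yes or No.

10 ∉ R and 10 ∈ T, so 10 ∉ R ∩ T
10 ∉ (R ∩ T) and 10 ∉ R, so 10 ∉ (R ∩ T) − R
10 ∈ Q and 10 ∉ ((R ∩ T) − R), so 10 ∈ Q − ((R ∩ T) − R)
10 ∉ (Q − ((R ∩ T) − R))' since 10 ∈ (Q − ((R ∩ T) − R))
10 ∉ P and 10 ∈ T, so 10 ∉ P − T
10 ∉ P and 10 ∉ (P − T), so 10 ∉ P − (P − T)
10 ∉ (Q − ((R ∩ T) − R))' and 10 ∉ (P − (P − T)), so 10 ∉ (Q − ((R ∩ T) − R))' ∪ (P − (P − T))

No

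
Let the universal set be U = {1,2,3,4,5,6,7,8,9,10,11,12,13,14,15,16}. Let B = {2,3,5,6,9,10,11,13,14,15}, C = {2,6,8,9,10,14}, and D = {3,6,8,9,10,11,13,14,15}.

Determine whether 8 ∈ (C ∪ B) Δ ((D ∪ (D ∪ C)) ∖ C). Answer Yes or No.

8 ∈ C and 8 ∉ B, so 8 ∈ C ∪ B
8 ∈ D and 8 ∈ C, so 8 ∈ D ∪ C
8 ∈ D and 8 ∈ (D ∪ C), so 8 ∈ D ∪ (D ∪ C)
8 ∈ (D ∪ (D ∪ C)) and 8 ∈ C, so 8 ∉ (D ∪ (D ∪ C)) ∖ C
8 ∈ (C ∪ B) and 8 ∉ ((D ∪ (D ∪ C)) ∖ C), so 8 ∈ (C ∪ B) Δ ((D ∪ (D ∪ C)) ∖ C)

Yes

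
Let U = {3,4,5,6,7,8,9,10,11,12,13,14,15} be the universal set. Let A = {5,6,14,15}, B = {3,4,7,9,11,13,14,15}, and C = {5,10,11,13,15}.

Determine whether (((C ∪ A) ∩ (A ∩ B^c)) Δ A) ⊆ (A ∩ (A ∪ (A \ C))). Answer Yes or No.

C ∪ A = {5,6,10,11,13,14,15}
B^c = {5,6,8,10,12}
A ∩ B^c = {5,6}
(C ∪ A) ∩ (A ∩ B^c) = {5,6}
((C ∪ A) ∩ (A ∩ B^c)) Δ A = {14,15}
A \ C = {6,14}
A ∪ (A \ C) = {5,6,14,15}
A ∩ (A ∪ (A \ C)) = {5,6,14,15}
Every element of {14,15} is in {5,6,14,15}, so ((C ∪ A) ∩ (A ∩ B^c)) Δ A ⊆ A ∩ (A ∪ (A \ C)).

Yes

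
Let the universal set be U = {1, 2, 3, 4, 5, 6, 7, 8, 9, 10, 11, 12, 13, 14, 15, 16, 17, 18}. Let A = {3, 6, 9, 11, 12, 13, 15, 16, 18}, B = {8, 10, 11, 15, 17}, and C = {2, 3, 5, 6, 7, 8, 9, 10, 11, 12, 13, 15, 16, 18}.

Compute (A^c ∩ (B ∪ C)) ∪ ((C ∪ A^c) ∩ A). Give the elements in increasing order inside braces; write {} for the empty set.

A^c = {1, 2, 4, 5, 7, 8, 10, 14, 17}
B ∪ C = {2, 3, 5, 6, 7, 8, 9, 10, 11, 12, 13, 15, 16, 17, 18}
A^c ∩ (B ∪ C) = {2, 5, 7, 8, 10, 17}
C ∪ A^c = {1, 2, 3, 4, 5, 6, 7, 8, 9, 10, 11, 12, 13, 14, 15, 16, 17, 18}
(C ∪ A^c) ∩ A = {3, 6, 9, 11, 12, 13, 15, 16, 18}
(A^c ∩ (B ∪ C)) ∪ ((C ∪ A^c) ∩ A) = {2, 3, 5, 6, 7, 8, 9, 10, 11, 12, 13, 15, 16, 17, 18}

{2, 3, 5, 6, 7, 8, 9, 10, 11, 12, 13, 15, 16, 17, 18}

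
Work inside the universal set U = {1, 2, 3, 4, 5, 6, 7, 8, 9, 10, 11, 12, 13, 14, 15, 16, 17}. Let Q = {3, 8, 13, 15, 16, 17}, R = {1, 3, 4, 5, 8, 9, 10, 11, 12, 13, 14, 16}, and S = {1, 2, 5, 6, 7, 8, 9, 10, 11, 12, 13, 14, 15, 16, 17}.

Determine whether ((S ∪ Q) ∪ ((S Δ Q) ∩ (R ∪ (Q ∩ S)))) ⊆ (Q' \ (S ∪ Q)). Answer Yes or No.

S ∪ Q = {1, 2, 3, 5, 6, 7, 8, 9, 10, 11, 12, 13, 14, 15, 16, 17}
S Δ Q = {1, 2, 3, 5, 6, 7, 9, 10, 11, 12, 14}
Q ∩ S = {8, 13, 15, 16, 17}
R ∪ (Q ∩ S) = {1, 3, 4, 5, 8, 9, 10, 11, 12, 13, 14, 15, 16, 17}
(S Δ Q) ∩ (R ∪ (Q ∩ S)) = {1, 3, 5, 9, 10, 11, 12, 14}
(S ∪ Q) ∪ ((S Δ Q) ∩ (R ∪ (Q ∩ S))) = {1, 2, 3, 5, 6, 7, 8, 9, 10, 11, 12, 13, 14, 15, 16, 17}
Q' = {1, 2, 4, 5, 6, 7, 9, 10, 11, 12, 14}
Q' \ (S ∪ Q) = {4}
1 ∈ (S ∪ Q) ∪ ((S Δ Q) ∩ (R ∪ (Q ∩ S))) but 1 ∉ Q' \ (S ∪ Q), so the inclusion fails.

No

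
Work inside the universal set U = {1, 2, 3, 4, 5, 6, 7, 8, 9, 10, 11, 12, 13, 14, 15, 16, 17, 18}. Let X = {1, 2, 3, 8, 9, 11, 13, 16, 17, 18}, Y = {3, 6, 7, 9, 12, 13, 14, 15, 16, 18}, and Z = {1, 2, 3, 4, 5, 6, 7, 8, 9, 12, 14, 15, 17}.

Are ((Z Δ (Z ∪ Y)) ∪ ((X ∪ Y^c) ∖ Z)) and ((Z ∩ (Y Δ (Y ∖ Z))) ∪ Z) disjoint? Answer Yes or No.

Yes

Z ∪ Y = {1, 2, 3, 4, 5, 6, 7, 8, 9, 12, 13, 14, 15, 16, 17, 18}
Z Δ (Z ∪ Y) = {13, 16, 18}
Y^c = {1, 2, 4, 5, 8, 10, 11, 17}
X ∪ Y^c = {1, 2, 3, 4, 5, 8, 9, 10, 11, 13, 16, 17, 18}
(X ∪ Y^c) ∖ Z = {10, 11, 13, 16, 18}
(Z Δ (Z ∪ Y)) ∪ ((X ∪ Y^c) ∖ Z) = {10, 11, 13, 16, 18}
Y ∖ Z = {13, 16, 18}
Y Δ (Y ∖ Z) = {3, 6, 7, 9, 12, 14, 15}
Z ∩ (Y Δ (Y ∖ Z)) = {3, 6, 7, 9, 12, 14, 15}
(Z ∩ (Y Δ (Y ∖ Z))) ∪ Z = {1, 2, 3, 4, 5, 6, 7, 8, 9, 12, 14, 15, 17}
{10, 11, 13, 16, 18} and {1, 2, 3, 4, 5, 6, 7, 8, 9, 12, 14, 15, 17} share no elements.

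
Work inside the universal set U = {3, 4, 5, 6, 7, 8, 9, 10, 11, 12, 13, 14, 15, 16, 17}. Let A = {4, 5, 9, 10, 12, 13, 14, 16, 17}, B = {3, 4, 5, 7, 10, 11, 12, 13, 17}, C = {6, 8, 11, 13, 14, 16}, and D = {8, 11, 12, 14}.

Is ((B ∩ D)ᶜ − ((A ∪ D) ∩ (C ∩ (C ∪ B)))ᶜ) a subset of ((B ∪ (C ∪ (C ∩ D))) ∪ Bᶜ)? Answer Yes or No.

Yes

B ∩ D = {11, 12}
(B ∩ D)ᶜ = {3, 4, 5, 6, 7, 8, 9, 10, 13, 14, 15, 16, 17}
A ∪ D = {4, 5, 8, 9, 10, 11, 12, 13, 14, 16, 17}
C ∪ B = {3, 4, 5, 6, 7, 8, 10, 11, 12, 13, 14, 16, 17}
C ∩ (C ∪ B) = {6, 8, 11, 13, 14, 16}
(A ∪ D) ∩ (C ∩ (C ∪ B)) = {8, 11, 13, 14, 16}
((A ∪ D) ∩ (C ∩ (C ∪ B)))ᶜ = {3, 4, 5, 6, 7, 9, 10, 12, 15, 17}
(B ∩ D)ᶜ − ((A ∪ D) ∩ (C ∩ (C ∪ B)))ᶜ = {8, 13, 14, 16}
C ∩ D = {8, 11, 14}
C ∪ (C ∩ D) = {6, 8, 11, 13, 14, 16}
B ∪ (C ∪ (C ∩ D)) = {3, 4, 5, 6, 7, 8, 10, 11, 12, 13, 14, 16, 17}
Bᶜ = {6, 8, 9, 14, 15, 16}
(B ∪ (C ∪ (C ∩ D))) ∪ Bᶜ = {3, 4, 5, 6, 7, 8, 9, 10, 11, 12, 13, 14, 15, 16, 17}
Every element of {8, 13, 14, 16} is in {3, 4, 5, 6, 7, 8, 9, 10, 11, 12, 13, 14, 15, 16, 17}, so (B ∩ D)ᶜ − ((A ∪ D) ∩ (C ∩ (C ∪ B)))ᶜ ⊆ (B ∪ (C ∪ (C ∩ D))) ∪ Bᶜ.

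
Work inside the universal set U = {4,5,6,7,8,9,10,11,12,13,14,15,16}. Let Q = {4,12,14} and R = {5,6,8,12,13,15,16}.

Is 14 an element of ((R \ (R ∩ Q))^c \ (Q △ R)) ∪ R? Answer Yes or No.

14 ∉ R and 14 ∈ Q, so 14 ∉ R ∩ Q
14 ∉ R and 14 ∉ (R ∩ Q), so 14 ∉ R \ (R ∩ Q)
14 ∈ (R \ (R ∩ Q))^c since 14 ∉ (R \ (R ∩ Q))
14 ∈ Q and 14 ∉ R, so 14 ∈ Q △ R
14 ∈ (R \ (R ∩ Q))^c and 14 ∈ (Q △ R), so 14 ∉ (R \ (R ∩ Q))^c \ (Q △ R)
14 ∉ ((R \ (R ∩ Q))^c \ (Q △ R)) and 14 ∉ R, so 14 ∉ ((R \ (R ∩ Q))^c \ (Q △ R)) ∪ R

No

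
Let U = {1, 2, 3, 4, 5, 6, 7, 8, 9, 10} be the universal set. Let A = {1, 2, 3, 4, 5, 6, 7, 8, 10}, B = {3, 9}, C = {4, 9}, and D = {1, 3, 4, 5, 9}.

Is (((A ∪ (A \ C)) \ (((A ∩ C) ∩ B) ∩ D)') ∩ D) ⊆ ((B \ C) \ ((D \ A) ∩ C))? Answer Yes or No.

Yes

A \ C = {1, 2, 3, 5, 6, 7, 8, 10}
A ∪ (A \ C) = {1, 2, 3, 4, 5, 6, 7, 8, 10}
A ∩ C = {4}
(A ∩ C) ∩ B = {}
((A ∩ C) ∩ B) ∩ D = {}
(((A ∩ C) ∩ B) ∩ D)' = {1, 2, 3, 4, 5, 6, 7, 8, 9, 10}
(A ∪ (A \ C)) \ (((A ∩ C) ∩ B) ∩ D)' = {}
((A ∪ (A \ C)) \ (((A ∩ C) ∩ B) ∩ D)') ∩ D = {}
B \ C = {3}
D \ A = {9}
(D \ A) ∩ C = {9}
(B \ C) \ ((D \ A) ∩ C) = {3}
Every element of {} is in {3}, so ((A ∪ (A \ C)) \ (((A ∩ C) ∩ B) ∩ D)') ∩ D ⊆ (B \ C) \ ((D \ A) ∩ C).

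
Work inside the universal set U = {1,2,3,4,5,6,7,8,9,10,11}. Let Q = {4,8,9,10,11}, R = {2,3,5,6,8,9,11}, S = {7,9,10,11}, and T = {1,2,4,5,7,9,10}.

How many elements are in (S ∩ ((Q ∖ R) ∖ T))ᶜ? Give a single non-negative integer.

11

Q ∖ R = {4,10}
(Q ∖ R) ∖ T = {}
S ∩ ((Q ∖ R) ∖ T) = {}
(S ∩ ((Q ∖ R) ∖ T))ᶜ = {1,2,3,4,5,6,7,8,9,10,11}
|(S ∩ ((Q ∖ R) ∖ T))ᶜ| = 11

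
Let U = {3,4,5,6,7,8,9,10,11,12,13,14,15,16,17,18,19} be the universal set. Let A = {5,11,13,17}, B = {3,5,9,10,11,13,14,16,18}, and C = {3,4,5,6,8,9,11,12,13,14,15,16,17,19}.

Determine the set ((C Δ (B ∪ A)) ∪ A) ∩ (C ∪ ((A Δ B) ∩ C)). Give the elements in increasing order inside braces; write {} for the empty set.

B ∪ A = {3,5,9,10,11,13,14,16,17,18}
C Δ (B ∪ A) = {4,6,8,10,12,15,18,19}
(C Δ (B ∪ A)) ∪ A = {4,5,6,8,10,11,12,13,15,17,18,19}
A Δ B = {3,9,10,14,16,17,18}
(A Δ B) ∩ C = {3,9,14,16,17}
C ∪ ((A Δ B) ∩ C) = {3,4,5,6,8,9,11,12,13,14,15,16,17,19}
((C Δ (B ∪ A)) ∪ A) ∩ (C ∪ ((A Δ B) ∩ C)) = {4,5,6,8,11,12,13,15,17,19}

{4,5,6,8,11,12,13,15,17,19}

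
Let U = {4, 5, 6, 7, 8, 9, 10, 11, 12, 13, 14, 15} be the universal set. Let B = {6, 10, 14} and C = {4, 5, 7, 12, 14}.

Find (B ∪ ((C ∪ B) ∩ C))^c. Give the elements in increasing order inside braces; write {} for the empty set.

{8, 9, 11, 13, 15}

C ∪ B = {4, 5, 6, 7, 10, 12, 14}
(C ∪ B) ∩ C = {4, 5, 7, 12, 14}
B ∪ ((C ∪ B) ∩ C) = {4, 5, 6, 7, 10, 12, 14}
(B ∪ ((C ∪ B) ∩ C))^c = {8, 9, 11, 13, 15}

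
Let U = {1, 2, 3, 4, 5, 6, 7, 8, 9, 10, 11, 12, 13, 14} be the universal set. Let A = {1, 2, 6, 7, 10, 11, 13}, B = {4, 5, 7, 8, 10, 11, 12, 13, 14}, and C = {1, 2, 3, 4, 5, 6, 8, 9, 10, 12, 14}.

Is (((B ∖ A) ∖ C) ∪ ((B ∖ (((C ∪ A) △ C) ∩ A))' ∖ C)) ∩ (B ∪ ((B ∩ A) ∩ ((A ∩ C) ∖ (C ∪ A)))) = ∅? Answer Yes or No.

No

B ∖ A = {4, 5, 8, 12, 14}
(B ∖ A) ∖ C = {}
C ∪ A = {1, 2, 3, 4, 5, 6, 7, 8, 9, 10, 11, 12, 13, 14}
(C ∪ A) △ C = {7, 11, 13}
((C ∪ A) △ C) ∩ A = {7, 11, 13}
B ∖ (((C ∪ A) △ C) ∩ A) = {4, 5, 8, 10, 12, 14}
(B ∖ (((C ∪ A) △ C) ∩ A))' = {1, 2, 3, 6, 7, 9, 11, 13}
(B ∖ (((C ∪ A) △ C) ∩ A))' ∖ C = {7, 11, 13}
((B ∖ A) ∖ C) ∪ ((B ∖ (((C ∪ A) △ C) ∩ A))' ∖ C) = {7, 11, 13}
B ∩ A = {7, 10, 11, 13}
A ∩ C = {1, 2, 6, 10}
(A ∩ C) ∖ (C ∪ A) = {}
(B ∩ A) ∩ ((A ∩ C) ∖ (C ∪ A)) = {}
B ∪ ((B ∩ A) ∩ ((A ∩ C) ∖ (C ∪ A))) = {4, 5, 7, 8, 10, 11, 12, 13, 14}
7 lies in both, so they are not disjoint.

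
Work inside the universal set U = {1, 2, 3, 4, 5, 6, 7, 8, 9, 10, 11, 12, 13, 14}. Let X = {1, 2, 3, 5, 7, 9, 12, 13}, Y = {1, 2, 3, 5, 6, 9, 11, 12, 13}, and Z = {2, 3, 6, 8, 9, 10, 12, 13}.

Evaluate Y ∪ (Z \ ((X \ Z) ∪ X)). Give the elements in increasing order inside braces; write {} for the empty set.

{1, 2, 3, 5, 6, 8, 9, 10, 11, 12, 13}

X \ Z = {1, 5, 7}
(X \ Z) ∪ X = {1, 2, 3, 5, 7, 9, 12, 13}
Z \ ((X \ Z) ∪ X) = {6, 8, 10}
Y ∪ (Z \ ((X \ Z) ∪ X)) = {1, 2, 3, 5, 6, 8, 9, 10, 11, 12, 13}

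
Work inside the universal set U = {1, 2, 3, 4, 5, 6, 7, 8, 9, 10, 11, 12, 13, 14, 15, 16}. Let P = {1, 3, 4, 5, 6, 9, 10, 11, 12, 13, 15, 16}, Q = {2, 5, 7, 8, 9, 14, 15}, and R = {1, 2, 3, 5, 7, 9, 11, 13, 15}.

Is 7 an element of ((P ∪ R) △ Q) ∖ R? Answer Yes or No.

7 ∉ P and 7 ∈ R, so 7 ∈ P ∪ R
7 ∈ (P ∪ R) and 7 ∈ Q, so 7 ∉ (P ∪ R) △ Q
7 ∉ ((P ∪ R) △ Q) and 7 ∈ R, so 7 ∉ ((P ∪ R) △ Q) ∖ R

No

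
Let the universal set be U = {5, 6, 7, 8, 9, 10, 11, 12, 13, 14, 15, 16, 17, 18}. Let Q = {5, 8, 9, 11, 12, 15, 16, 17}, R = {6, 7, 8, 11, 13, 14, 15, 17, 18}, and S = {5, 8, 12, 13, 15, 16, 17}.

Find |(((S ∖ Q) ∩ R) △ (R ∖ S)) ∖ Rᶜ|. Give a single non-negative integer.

6

S ∖ Q = {13}
(S ∖ Q) ∩ R = {13}
R ∖ S = {6, 7, 11, 14, 18}
((S ∖ Q) ∩ R) △ (R ∖ S) = {6, 7, 11, 13, 14, 18}
Rᶜ = {5, 9, 10, 12, 16}
(((S ∖ Q) ∩ R) △ (R ∖ S)) ∖ Rᶜ = {6, 7, 11, 13, 14, 18}
|(((S ∖ Q) ∩ R) △ (R ∖ S)) ∖ Rᶜ| = 6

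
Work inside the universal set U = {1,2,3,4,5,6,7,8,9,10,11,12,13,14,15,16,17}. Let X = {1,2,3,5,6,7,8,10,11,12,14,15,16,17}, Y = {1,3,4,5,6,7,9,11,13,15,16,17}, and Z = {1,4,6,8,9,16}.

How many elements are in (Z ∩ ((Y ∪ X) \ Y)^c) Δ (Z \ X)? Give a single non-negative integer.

Y ∪ X = {1,2,3,4,5,6,7,8,9,10,11,12,13,14,15,16,17}
(Y ∪ X) \ Y = {2,8,10,12,14}
((Y ∪ X) \ Y)^c = {1,3,4,5,6,7,9,11,13,15,16,17}
Z ∩ ((Y ∪ X) \ Y)^c = {1,4,6,9,16}
Z \ X = {4,9}
(Z ∩ ((Y ∪ X) \ Y)^c) Δ (Z \ X) = {1,6,16}
|(Z ∩ ((Y ∪ X) \ Y)^c) Δ (Z \ X)| = 3

3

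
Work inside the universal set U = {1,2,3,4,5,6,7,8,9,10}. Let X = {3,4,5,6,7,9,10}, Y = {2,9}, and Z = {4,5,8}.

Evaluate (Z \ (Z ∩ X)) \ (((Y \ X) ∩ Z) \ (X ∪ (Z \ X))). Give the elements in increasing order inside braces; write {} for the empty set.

{8}

Z ∩ X = {4,5}
Z \ (Z ∩ X) = {8}
Y \ X = {2}
(Y \ X) ∩ Z = {}
Z \ X = {8}
X ∪ (Z \ X) = {3,4,5,6,7,8,9,10}
((Y \ X) ∩ Z) \ (X ∪ (Z \ X)) = {}
(Z \ (Z ∩ X)) \ (((Y \ X) ∩ Z) \ (X ∪ (Z \ X))) = {8}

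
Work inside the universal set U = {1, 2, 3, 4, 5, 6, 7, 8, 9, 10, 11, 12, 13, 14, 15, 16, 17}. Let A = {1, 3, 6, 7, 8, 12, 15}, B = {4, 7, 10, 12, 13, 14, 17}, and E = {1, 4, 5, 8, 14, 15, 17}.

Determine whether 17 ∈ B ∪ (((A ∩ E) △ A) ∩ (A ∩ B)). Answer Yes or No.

17 ∉ A and 17 ∈ E, so 17 ∉ A ∩ E
17 ∉ (A ∩ E) and 17 ∉ A, so 17 ∉ (A ∩ E) △ A
17 ∉ A and 17 ∈ B, so 17 ∉ A ∩ B
17 ∉ ((A ∩ E) △ A) and 17 ∉ (A ∩ B), so 17 ∉ ((A ∩ E) △ A) ∩ (A ∩ B)
17 ∈ B and 17 ∉ (((A ∩ E) △ A) ∩ (A ∩ B)), so 17 ∈ B ∪ (((A ∩ E) △ A) ∩ (A ∩ B))

Yes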